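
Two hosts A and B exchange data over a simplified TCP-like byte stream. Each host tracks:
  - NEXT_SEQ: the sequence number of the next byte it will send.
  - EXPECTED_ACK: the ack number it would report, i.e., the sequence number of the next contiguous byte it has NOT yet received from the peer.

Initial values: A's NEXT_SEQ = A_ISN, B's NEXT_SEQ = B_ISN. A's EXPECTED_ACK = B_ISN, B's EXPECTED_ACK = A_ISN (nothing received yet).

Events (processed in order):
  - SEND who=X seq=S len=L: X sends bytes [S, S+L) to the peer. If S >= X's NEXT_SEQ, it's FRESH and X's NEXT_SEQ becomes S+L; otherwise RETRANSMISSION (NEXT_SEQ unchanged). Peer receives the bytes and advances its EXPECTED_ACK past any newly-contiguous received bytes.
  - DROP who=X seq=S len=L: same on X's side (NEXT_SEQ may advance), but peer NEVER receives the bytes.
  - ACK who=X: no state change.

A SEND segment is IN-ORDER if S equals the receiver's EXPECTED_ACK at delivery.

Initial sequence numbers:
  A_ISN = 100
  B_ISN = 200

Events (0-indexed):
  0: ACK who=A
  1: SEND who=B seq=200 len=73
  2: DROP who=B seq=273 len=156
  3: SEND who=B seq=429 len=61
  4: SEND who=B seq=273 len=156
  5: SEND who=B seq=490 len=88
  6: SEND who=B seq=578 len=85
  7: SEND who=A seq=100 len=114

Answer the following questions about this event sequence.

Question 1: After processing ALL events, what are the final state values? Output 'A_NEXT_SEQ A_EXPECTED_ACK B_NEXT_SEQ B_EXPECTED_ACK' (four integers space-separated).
After event 0: A_seq=100 A_ack=200 B_seq=200 B_ack=100
After event 1: A_seq=100 A_ack=273 B_seq=273 B_ack=100
After event 2: A_seq=100 A_ack=273 B_seq=429 B_ack=100
After event 3: A_seq=100 A_ack=273 B_seq=490 B_ack=100
After event 4: A_seq=100 A_ack=490 B_seq=490 B_ack=100
After event 5: A_seq=100 A_ack=578 B_seq=578 B_ack=100
After event 6: A_seq=100 A_ack=663 B_seq=663 B_ack=100
After event 7: A_seq=214 A_ack=663 B_seq=663 B_ack=214

Answer: 214 663 663 214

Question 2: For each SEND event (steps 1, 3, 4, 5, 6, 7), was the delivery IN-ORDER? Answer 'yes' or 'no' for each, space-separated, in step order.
Step 1: SEND seq=200 -> in-order
Step 3: SEND seq=429 -> out-of-order
Step 4: SEND seq=273 -> in-order
Step 5: SEND seq=490 -> in-order
Step 6: SEND seq=578 -> in-order
Step 7: SEND seq=100 -> in-order

Answer: yes no yes yes yes yes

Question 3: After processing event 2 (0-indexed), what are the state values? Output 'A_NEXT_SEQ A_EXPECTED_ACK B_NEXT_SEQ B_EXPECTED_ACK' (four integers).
After event 0: A_seq=100 A_ack=200 B_seq=200 B_ack=100
After event 1: A_seq=100 A_ack=273 B_seq=273 B_ack=100
After event 2: A_seq=100 A_ack=273 B_seq=429 B_ack=100

100 273 429 100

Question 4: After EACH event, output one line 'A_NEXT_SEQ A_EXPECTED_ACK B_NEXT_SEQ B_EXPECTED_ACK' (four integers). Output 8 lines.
100 200 200 100
100 273 273 100
100 273 429 100
100 273 490 100
100 490 490 100
100 578 578 100
100 663 663 100
214 663 663 214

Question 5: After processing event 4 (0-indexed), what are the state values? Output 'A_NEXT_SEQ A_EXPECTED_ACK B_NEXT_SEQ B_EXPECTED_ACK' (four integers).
After event 0: A_seq=100 A_ack=200 B_seq=200 B_ack=100
After event 1: A_seq=100 A_ack=273 B_seq=273 B_ack=100
After event 2: A_seq=100 A_ack=273 B_seq=429 B_ack=100
After event 3: A_seq=100 A_ack=273 B_seq=490 B_ack=100
After event 4: A_seq=100 A_ack=490 B_seq=490 B_ack=100

100 490 490 100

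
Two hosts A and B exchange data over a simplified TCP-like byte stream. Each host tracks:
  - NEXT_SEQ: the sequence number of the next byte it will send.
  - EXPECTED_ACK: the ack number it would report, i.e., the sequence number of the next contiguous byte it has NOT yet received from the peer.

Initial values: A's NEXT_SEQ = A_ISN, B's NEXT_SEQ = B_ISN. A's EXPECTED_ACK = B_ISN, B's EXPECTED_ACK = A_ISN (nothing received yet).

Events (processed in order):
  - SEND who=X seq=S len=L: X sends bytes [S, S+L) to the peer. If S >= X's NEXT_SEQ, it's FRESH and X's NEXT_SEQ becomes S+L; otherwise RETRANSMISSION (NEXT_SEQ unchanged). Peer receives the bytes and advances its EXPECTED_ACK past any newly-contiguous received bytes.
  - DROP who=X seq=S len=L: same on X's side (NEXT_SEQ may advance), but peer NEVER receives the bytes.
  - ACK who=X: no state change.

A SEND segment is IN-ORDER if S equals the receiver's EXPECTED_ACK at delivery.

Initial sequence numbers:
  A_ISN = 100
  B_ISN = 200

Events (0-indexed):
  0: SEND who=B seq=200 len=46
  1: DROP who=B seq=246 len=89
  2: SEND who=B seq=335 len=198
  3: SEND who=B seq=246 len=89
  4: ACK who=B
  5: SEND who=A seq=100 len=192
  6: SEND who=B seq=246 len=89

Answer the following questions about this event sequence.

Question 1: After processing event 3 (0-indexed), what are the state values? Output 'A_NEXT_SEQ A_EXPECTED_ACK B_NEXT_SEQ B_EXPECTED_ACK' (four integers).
After event 0: A_seq=100 A_ack=246 B_seq=246 B_ack=100
After event 1: A_seq=100 A_ack=246 B_seq=335 B_ack=100
After event 2: A_seq=100 A_ack=246 B_seq=533 B_ack=100
After event 3: A_seq=100 A_ack=533 B_seq=533 B_ack=100

100 533 533 100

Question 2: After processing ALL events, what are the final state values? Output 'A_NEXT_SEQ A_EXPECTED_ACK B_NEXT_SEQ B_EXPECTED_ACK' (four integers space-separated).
After event 0: A_seq=100 A_ack=246 B_seq=246 B_ack=100
After event 1: A_seq=100 A_ack=246 B_seq=335 B_ack=100
After event 2: A_seq=100 A_ack=246 B_seq=533 B_ack=100
After event 3: A_seq=100 A_ack=533 B_seq=533 B_ack=100
After event 4: A_seq=100 A_ack=533 B_seq=533 B_ack=100
After event 5: A_seq=292 A_ack=533 B_seq=533 B_ack=292
After event 6: A_seq=292 A_ack=533 B_seq=533 B_ack=292

Answer: 292 533 533 292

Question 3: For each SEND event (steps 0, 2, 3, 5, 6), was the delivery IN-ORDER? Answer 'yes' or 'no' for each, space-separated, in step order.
Step 0: SEND seq=200 -> in-order
Step 2: SEND seq=335 -> out-of-order
Step 3: SEND seq=246 -> in-order
Step 5: SEND seq=100 -> in-order
Step 6: SEND seq=246 -> out-of-order

Answer: yes no yes yes no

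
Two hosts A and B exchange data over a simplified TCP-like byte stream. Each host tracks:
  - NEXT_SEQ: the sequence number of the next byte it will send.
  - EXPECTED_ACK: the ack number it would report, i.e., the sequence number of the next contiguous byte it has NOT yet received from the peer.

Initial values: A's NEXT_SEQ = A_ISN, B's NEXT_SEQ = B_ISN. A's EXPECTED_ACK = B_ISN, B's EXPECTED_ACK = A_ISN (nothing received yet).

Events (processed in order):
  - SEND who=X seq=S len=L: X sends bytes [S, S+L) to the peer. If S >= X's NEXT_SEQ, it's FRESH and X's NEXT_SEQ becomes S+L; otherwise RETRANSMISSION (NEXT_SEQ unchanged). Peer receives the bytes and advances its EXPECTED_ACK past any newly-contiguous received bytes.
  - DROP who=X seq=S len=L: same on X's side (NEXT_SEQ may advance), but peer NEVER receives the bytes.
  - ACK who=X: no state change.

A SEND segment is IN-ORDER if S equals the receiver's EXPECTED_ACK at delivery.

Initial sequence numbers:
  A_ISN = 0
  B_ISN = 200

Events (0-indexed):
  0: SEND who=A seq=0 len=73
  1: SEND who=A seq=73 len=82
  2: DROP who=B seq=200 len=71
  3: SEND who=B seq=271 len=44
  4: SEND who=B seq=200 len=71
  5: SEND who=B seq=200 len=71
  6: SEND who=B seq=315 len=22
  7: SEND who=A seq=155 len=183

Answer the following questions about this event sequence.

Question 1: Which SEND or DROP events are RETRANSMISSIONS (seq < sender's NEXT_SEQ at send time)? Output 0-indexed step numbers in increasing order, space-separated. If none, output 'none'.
Step 0: SEND seq=0 -> fresh
Step 1: SEND seq=73 -> fresh
Step 2: DROP seq=200 -> fresh
Step 3: SEND seq=271 -> fresh
Step 4: SEND seq=200 -> retransmit
Step 5: SEND seq=200 -> retransmit
Step 6: SEND seq=315 -> fresh
Step 7: SEND seq=155 -> fresh

Answer: 4 5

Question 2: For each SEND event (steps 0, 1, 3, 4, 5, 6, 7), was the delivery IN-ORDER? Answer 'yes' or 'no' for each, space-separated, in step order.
Answer: yes yes no yes no yes yes

Derivation:
Step 0: SEND seq=0 -> in-order
Step 1: SEND seq=73 -> in-order
Step 3: SEND seq=271 -> out-of-order
Step 4: SEND seq=200 -> in-order
Step 5: SEND seq=200 -> out-of-order
Step 6: SEND seq=315 -> in-order
Step 7: SEND seq=155 -> in-order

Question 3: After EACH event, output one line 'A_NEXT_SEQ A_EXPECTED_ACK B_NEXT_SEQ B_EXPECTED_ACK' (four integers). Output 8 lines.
73 200 200 73
155 200 200 155
155 200 271 155
155 200 315 155
155 315 315 155
155 315 315 155
155 337 337 155
338 337 337 338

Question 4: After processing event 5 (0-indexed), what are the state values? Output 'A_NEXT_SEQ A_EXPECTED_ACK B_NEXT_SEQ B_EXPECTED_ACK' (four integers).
After event 0: A_seq=73 A_ack=200 B_seq=200 B_ack=73
After event 1: A_seq=155 A_ack=200 B_seq=200 B_ack=155
After event 2: A_seq=155 A_ack=200 B_seq=271 B_ack=155
After event 3: A_seq=155 A_ack=200 B_seq=315 B_ack=155
After event 4: A_seq=155 A_ack=315 B_seq=315 B_ack=155
After event 5: A_seq=155 A_ack=315 B_seq=315 B_ack=155

155 315 315 155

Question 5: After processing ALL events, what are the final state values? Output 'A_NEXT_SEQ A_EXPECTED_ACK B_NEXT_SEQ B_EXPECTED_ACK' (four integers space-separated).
Answer: 338 337 337 338

Derivation:
After event 0: A_seq=73 A_ack=200 B_seq=200 B_ack=73
After event 1: A_seq=155 A_ack=200 B_seq=200 B_ack=155
After event 2: A_seq=155 A_ack=200 B_seq=271 B_ack=155
After event 3: A_seq=155 A_ack=200 B_seq=315 B_ack=155
After event 4: A_seq=155 A_ack=315 B_seq=315 B_ack=155
After event 5: A_seq=155 A_ack=315 B_seq=315 B_ack=155
After event 6: A_seq=155 A_ack=337 B_seq=337 B_ack=155
After event 7: A_seq=338 A_ack=337 B_seq=337 B_ack=338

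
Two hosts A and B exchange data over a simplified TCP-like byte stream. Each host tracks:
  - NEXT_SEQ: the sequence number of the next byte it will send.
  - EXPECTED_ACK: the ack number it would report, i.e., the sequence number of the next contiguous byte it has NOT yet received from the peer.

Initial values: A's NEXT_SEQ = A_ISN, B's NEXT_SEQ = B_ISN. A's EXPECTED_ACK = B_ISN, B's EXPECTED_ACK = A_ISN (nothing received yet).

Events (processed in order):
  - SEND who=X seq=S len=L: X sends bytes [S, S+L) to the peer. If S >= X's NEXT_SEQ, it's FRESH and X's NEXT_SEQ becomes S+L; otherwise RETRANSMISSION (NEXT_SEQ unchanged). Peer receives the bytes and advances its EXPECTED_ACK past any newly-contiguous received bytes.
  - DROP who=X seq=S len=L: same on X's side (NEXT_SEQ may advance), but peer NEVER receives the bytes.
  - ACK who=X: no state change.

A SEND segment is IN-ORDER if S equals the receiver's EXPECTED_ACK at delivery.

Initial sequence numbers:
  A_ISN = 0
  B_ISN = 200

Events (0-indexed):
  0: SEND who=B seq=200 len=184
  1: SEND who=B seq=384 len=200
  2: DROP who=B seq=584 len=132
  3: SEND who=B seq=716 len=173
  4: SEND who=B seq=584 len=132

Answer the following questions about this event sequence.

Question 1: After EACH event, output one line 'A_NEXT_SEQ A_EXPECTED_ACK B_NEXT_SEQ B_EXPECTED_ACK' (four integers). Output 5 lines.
0 384 384 0
0 584 584 0
0 584 716 0
0 584 889 0
0 889 889 0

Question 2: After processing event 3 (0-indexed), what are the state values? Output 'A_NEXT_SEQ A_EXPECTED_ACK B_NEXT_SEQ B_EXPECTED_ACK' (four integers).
After event 0: A_seq=0 A_ack=384 B_seq=384 B_ack=0
After event 1: A_seq=0 A_ack=584 B_seq=584 B_ack=0
After event 2: A_seq=0 A_ack=584 B_seq=716 B_ack=0
After event 3: A_seq=0 A_ack=584 B_seq=889 B_ack=0

0 584 889 0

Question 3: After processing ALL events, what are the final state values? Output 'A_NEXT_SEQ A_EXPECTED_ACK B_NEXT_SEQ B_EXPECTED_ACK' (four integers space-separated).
Answer: 0 889 889 0

Derivation:
After event 0: A_seq=0 A_ack=384 B_seq=384 B_ack=0
After event 1: A_seq=0 A_ack=584 B_seq=584 B_ack=0
After event 2: A_seq=0 A_ack=584 B_seq=716 B_ack=0
After event 3: A_seq=0 A_ack=584 B_seq=889 B_ack=0
After event 4: A_seq=0 A_ack=889 B_seq=889 B_ack=0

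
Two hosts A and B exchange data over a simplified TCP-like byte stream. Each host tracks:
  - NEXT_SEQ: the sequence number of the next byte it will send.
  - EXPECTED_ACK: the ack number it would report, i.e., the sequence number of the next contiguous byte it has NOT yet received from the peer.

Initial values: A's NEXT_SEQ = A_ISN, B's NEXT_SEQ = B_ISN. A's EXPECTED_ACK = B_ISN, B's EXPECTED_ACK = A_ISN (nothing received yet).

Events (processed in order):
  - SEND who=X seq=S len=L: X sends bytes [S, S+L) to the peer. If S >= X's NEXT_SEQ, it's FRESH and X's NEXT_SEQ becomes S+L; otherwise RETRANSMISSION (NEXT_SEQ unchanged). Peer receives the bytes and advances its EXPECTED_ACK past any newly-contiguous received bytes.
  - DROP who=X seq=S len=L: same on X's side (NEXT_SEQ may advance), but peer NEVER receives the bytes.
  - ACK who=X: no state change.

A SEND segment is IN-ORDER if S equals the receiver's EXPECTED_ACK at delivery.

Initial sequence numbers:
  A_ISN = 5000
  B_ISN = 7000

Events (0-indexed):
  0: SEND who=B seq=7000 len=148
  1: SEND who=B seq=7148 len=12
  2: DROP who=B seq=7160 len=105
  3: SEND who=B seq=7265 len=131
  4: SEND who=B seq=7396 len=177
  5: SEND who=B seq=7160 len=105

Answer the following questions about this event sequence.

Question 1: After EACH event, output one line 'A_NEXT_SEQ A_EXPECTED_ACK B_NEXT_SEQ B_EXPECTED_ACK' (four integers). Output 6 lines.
5000 7148 7148 5000
5000 7160 7160 5000
5000 7160 7265 5000
5000 7160 7396 5000
5000 7160 7573 5000
5000 7573 7573 5000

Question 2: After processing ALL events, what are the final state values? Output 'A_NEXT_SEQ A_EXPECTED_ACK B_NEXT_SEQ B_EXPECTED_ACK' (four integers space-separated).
Answer: 5000 7573 7573 5000

Derivation:
After event 0: A_seq=5000 A_ack=7148 B_seq=7148 B_ack=5000
After event 1: A_seq=5000 A_ack=7160 B_seq=7160 B_ack=5000
After event 2: A_seq=5000 A_ack=7160 B_seq=7265 B_ack=5000
After event 3: A_seq=5000 A_ack=7160 B_seq=7396 B_ack=5000
After event 4: A_seq=5000 A_ack=7160 B_seq=7573 B_ack=5000
After event 5: A_seq=5000 A_ack=7573 B_seq=7573 B_ack=5000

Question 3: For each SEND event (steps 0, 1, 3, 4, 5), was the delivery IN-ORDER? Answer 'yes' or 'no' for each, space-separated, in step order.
Step 0: SEND seq=7000 -> in-order
Step 1: SEND seq=7148 -> in-order
Step 3: SEND seq=7265 -> out-of-order
Step 4: SEND seq=7396 -> out-of-order
Step 5: SEND seq=7160 -> in-order

Answer: yes yes no no yes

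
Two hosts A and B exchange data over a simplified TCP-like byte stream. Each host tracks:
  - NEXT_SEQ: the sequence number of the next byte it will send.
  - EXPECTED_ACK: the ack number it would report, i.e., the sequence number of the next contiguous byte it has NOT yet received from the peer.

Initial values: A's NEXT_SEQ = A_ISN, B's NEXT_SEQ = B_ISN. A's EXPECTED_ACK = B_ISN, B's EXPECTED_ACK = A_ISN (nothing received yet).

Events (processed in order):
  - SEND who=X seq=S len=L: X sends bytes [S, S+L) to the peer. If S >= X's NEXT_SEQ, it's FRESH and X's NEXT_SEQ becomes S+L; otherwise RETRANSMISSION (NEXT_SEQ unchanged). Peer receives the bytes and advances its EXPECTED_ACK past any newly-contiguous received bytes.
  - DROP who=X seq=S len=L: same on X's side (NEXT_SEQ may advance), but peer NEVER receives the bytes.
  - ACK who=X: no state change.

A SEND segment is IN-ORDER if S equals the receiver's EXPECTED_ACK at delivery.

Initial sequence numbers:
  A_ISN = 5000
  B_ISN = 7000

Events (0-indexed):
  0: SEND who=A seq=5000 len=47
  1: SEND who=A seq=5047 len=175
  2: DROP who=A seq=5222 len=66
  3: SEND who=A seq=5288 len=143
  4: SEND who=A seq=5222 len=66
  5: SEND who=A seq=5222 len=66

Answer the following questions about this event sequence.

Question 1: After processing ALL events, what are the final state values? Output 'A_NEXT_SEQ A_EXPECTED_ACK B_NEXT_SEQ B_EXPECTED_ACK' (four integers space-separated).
Answer: 5431 7000 7000 5431

Derivation:
After event 0: A_seq=5047 A_ack=7000 B_seq=7000 B_ack=5047
After event 1: A_seq=5222 A_ack=7000 B_seq=7000 B_ack=5222
After event 2: A_seq=5288 A_ack=7000 B_seq=7000 B_ack=5222
After event 3: A_seq=5431 A_ack=7000 B_seq=7000 B_ack=5222
After event 4: A_seq=5431 A_ack=7000 B_seq=7000 B_ack=5431
After event 5: A_seq=5431 A_ack=7000 B_seq=7000 B_ack=5431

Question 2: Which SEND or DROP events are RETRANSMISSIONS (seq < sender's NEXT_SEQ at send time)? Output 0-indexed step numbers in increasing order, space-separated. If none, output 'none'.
Step 0: SEND seq=5000 -> fresh
Step 1: SEND seq=5047 -> fresh
Step 2: DROP seq=5222 -> fresh
Step 3: SEND seq=5288 -> fresh
Step 4: SEND seq=5222 -> retransmit
Step 5: SEND seq=5222 -> retransmit

Answer: 4 5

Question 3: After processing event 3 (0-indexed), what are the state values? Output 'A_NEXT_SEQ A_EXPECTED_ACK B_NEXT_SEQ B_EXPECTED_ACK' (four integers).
After event 0: A_seq=5047 A_ack=7000 B_seq=7000 B_ack=5047
After event 1: A_seq=5222 A_ack=7000 B_seq=7000 B_ack=5222
After event 2: A_seq=5288 A_ack=7000 B_seq=7000 B_ack=5222
After event 3: A_seq=5431 A_ack=7000 B_seq=7000 B_ack=5222

5431 7000 7000 5222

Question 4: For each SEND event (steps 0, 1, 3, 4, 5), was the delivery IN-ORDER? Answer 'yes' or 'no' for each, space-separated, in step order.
Step 0: SEND seq=5000 -> in-order
Step 1: SEND seq=5047 -> in-order
Step 3: SEND seq=5288 -> out-of-order
Step 4: SEND seq=5222 -> in-order
Step 5: SEND seq=5222 -> out-of-order

Answer: yes yes no yes no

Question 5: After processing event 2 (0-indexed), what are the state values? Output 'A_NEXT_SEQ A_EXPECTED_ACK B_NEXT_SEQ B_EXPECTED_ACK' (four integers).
After event 0: A_seq=5047 A_ack=7000 B_seq=7000 B_ack=5047
After event 1: A_seq=5222 A_ack=7000 B_seq=7000 B_ack=5222
After event 2: A_seq=5288 A_ack=7000 B_seq=7000 B_ack=5222

5288 7000 7000 5222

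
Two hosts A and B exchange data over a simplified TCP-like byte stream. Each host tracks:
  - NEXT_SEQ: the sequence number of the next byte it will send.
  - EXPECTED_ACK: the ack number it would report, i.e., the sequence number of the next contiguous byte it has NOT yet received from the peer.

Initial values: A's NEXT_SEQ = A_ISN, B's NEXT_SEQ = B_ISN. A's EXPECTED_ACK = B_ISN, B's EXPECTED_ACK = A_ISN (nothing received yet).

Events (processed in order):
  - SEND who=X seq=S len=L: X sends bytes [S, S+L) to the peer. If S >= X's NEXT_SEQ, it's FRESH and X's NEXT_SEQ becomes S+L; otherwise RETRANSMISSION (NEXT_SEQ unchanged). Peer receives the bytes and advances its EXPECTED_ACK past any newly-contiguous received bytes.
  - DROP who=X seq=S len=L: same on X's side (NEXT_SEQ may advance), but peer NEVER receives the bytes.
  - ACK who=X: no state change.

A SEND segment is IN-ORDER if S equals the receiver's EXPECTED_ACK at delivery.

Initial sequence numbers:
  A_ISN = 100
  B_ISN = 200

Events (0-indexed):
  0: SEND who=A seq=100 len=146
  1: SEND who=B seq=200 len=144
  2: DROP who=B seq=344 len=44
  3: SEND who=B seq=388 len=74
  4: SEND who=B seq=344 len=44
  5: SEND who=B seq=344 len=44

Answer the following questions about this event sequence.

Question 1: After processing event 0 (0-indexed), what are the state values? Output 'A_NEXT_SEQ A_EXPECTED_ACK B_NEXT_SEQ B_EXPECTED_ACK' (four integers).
After event 0: A_seq=246 A_ack=200 B_seq=200 B_ack=246

246 200 200 246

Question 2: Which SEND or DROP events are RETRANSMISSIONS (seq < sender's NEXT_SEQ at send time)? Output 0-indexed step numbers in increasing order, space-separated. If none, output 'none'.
Step 0: SEND seq=100 -> fresh
Step 1: SEND seq=200 -> fresh
Step 2: DROP seq=344 -> fresh
Step 3: SEND seq=388 -> fresh
Step 4: SEND seq=344 -> retransmit
Step 5: SEND seq=344 -> retransmit

Answer: 4 5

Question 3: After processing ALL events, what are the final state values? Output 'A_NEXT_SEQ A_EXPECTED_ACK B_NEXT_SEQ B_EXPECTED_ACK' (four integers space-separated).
Answer: 246 462 462 246

Derivation:
After event 0: A_seq=246 A_ack=200 B_seq=200 B_ack=246
After event 1: A_seq=246 A_ack=344 B_seq=344 B_ack=246
After event 2: A_seq=246 A_ack=344 B_seq=388 B_ack=246
After event 3: A_seq=246 A_ack=344 B_seq=462 B_ack=246
After event 4: A_seq=246 A_ack=462 B_seq=462 B_ack=246
After event 5: A_seq=246 A_ack=462 B_seq=462 B_ack=246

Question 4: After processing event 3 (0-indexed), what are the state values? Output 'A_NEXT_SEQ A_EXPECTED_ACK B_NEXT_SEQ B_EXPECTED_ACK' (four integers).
After event 0: A_seq=246 A_ack=200 B_seq=200 B_ack=246
After event 1: A_seq=246 A_ack=344 B_seq=344 B_ack=246
After event 2: A_seq=246 A_ack=344 B_seq=388 B_ack=246
After event 3: A_seq=246 A_ack=344 B_seq=462 B_ack=246

246 344 462 246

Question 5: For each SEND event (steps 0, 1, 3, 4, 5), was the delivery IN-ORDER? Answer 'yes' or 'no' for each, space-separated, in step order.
Step 0: SEND seq=100 -> in-order
Step 1: SEND seq=200 -> in-order
Step 3: SEND seq=388 -> out-of-order
Step 4: SEND seq=344 -> in-order
Step 5: SEND seq=344 -> out-of-order

Answer: yes yes no yes no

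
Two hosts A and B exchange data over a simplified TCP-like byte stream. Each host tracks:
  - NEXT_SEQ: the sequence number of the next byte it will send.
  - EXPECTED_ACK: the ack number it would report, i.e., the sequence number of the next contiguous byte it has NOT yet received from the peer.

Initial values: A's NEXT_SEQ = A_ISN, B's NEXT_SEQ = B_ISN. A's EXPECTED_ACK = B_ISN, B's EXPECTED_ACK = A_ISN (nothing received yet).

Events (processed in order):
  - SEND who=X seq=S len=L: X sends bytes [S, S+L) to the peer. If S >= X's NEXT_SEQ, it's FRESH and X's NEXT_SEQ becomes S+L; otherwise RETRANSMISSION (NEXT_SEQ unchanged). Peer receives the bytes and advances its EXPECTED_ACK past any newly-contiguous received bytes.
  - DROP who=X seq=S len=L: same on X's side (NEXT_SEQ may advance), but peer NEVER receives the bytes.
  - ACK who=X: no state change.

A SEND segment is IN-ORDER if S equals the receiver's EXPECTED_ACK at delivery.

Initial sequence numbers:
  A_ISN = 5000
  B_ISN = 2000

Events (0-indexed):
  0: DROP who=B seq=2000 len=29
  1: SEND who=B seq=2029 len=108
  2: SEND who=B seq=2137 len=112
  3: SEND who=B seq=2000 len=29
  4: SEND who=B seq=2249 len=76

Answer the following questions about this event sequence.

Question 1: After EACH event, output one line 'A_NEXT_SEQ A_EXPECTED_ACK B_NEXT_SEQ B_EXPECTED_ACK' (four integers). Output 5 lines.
5000 2000 2029 5000
5000 2000 2137 5000
5000 2000 2249 5000
5000 2249 2249 5000
5000 2325 2325 5000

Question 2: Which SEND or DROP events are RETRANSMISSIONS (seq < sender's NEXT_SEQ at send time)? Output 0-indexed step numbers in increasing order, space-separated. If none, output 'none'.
Answer: 3

Derivation:
Step 0: DROP seq=2000 -> fresh
Step 1: SEND seq=2029 -> fresh
Step 2: SEND seq=2137 -> fresh
Step 3: SEND seq=2000 -> retransmit
Step 4: SEND seq=2249 -> fresh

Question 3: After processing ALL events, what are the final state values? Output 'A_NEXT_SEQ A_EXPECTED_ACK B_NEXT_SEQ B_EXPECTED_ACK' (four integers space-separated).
Answer: 5000 2325 2325 5000

Derivation:
After event 0: A_seq=5000 A_ack=2000 B_seq=2029 B_ack=5000
After event 1: A_seq=5000 A_ack=2000 B_seq=2137 B_ack=5000
After event 2: A_seq=5000 A_ack=2000 B_seq=2249 B_ack=5000
After event 3: A_seq=5000 A_ack=2249 B_seq=2249 B_ack=5000
After event 4: A_seq=5000 A_ack=2325 B_seq=2325 B_ack=5000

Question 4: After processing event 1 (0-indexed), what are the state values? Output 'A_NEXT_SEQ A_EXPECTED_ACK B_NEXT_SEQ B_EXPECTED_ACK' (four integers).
After event 0: A_seq=5000 A_ack=2000 B_seq=2029 B_ack=5000
After event 1: A_seq=5000 A_ack=2000 B_seq=2137 B_ack=5000

5000 2000 2137 5000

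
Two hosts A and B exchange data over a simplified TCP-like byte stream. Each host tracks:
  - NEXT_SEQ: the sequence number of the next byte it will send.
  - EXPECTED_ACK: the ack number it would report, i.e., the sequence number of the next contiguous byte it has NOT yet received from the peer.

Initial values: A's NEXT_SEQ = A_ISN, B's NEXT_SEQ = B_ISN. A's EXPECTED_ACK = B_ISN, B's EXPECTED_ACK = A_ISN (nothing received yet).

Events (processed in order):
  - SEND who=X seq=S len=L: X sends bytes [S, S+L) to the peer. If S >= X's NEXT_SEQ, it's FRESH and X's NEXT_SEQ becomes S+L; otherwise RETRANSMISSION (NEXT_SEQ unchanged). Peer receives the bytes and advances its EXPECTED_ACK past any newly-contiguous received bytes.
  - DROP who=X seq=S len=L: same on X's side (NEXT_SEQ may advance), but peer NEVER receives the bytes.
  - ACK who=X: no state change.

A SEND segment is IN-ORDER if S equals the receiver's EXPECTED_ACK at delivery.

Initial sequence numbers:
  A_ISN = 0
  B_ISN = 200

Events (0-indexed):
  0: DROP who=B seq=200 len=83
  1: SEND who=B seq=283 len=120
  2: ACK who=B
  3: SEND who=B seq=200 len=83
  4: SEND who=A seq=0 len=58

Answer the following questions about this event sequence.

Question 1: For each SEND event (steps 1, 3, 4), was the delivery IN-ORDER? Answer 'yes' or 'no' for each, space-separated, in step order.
Answer: no yes yes

Derivation:
Step 1: SEND seq=283 -> out-of-order
Step 3: SEND seq=200 -> in-order
Step 4: SEND seq=0 -> in-order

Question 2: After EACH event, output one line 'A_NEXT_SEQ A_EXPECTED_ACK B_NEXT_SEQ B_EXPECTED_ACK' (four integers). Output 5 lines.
0 200 283 0
0 200 403 0
0 200 403 0
0 403 403 0
58 403 403 58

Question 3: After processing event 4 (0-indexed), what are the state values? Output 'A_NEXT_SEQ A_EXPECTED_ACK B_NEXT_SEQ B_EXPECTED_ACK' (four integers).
After event 0: A_seq=0 A_ack=200 B_seq=283 B_ack=0
After event 1: A_seq=0 A_ack=200 B_seq=403 B_ack=0
After event 2: A_seq=0 A_ack=200 B_seq=403 B_ack=0
After event 3: A_seq=0 A_ack=403 B_seq=403 B_ack=0
After event 4: A_seq=58 A_ack=403 B_seq=403 B_ack=58

58 403 403 58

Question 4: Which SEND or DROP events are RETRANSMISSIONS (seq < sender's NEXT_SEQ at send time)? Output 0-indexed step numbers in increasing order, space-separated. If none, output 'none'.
Step 0: DROP seq=200 -> fresh
Step 1: SEND seq=283 -> fresh
Step 3: SEND seq=200 -> retransmit
Step 4: SEND seq=0 -> fresh

Answer: 3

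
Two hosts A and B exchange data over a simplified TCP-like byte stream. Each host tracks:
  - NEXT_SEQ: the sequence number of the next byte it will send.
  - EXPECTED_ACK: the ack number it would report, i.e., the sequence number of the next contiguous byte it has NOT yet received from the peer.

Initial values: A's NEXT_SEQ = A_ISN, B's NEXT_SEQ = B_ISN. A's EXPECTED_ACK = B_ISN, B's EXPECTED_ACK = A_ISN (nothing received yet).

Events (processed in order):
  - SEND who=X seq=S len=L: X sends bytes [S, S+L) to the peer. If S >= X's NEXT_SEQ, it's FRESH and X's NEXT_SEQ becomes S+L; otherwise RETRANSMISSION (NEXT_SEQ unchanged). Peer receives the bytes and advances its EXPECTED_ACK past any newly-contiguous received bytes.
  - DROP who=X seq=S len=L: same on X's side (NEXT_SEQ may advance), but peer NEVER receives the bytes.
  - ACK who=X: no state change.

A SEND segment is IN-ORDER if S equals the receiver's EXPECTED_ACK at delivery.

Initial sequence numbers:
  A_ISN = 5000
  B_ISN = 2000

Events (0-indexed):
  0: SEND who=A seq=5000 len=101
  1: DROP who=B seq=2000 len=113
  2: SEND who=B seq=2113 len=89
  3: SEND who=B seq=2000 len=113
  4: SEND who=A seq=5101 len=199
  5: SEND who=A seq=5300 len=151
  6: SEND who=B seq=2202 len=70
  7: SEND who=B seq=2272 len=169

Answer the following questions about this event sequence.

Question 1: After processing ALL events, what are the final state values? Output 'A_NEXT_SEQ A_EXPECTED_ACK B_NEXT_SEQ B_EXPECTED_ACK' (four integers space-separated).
Answer: 5451 2441 2441 5451

Derivation:
After event 0: A_seq=5101 A_ack=2000 B_seq=2000 B_ack=5101
After event 1: A_seq=5101 A_ack=2000 B_seq=2113 B_ack=5101
After event 2: A_seq=5101 A_ack=2000 B_seq=2202 B_ack=5101
After event 3: A_seq=5101 A_ack=2202 B_seq=2202 B_ack=5101
After event 4: A_seq=5300 A_ack=2202 B_seq=2202 B_ack=5300
After event 5: A_seq=5451 A_ack=2202 B_seq=2202 B_ack=5451
After event 6: A_seq=5451 A_ack=2272 B_seq=2272 B_ack=5451
After event 7: A_seq=5451 A_ack=2441 B_seq=2441 B_ack=5451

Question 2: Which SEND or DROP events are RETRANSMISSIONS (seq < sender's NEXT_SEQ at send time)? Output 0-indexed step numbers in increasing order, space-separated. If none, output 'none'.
Step 0: SEND seq=5000 -> fresh
Step 1: DROP seq=2000 -> fresh
Step 2: SEND seq=2113 -> fresh
Step 3: SEND seq=2000 -> retransmit
Step 4: SEND seq=5101 -> fresh
Step 5: SEND seq=5300 -> fresh
Step 6: SEND seq=2202 -> fresh
Step 7: SEND seq=2272 -> fresh

Answer: 3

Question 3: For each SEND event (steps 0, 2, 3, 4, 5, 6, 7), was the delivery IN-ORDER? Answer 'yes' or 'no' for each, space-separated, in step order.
Answer: yes no yes yes yes yes yes

Derivation:
Step 0: SEND seq=5000 -> in-order
Step 2: SEND seq=2113 -> out-of-order
Step 3: SEND seq=2000 -> in-order
Step 4: SEND seq=5101 -> in-order
Step 5: SEND seq=5300 -> in-order
Step 6: SEND seq=2202 -> in-order
Step 7: SEND seq=2272 -> in-order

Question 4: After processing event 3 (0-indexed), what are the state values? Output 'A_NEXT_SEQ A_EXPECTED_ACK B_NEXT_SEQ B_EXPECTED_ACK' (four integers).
After event 0: A_seq=5101 A_ack=2000 B_seq=2000 B_ack=5101
After event 1: A_seq=5101 A_ack=2000 B_seq=2113 B_ack=5101
After event 2: A_seq=5101 A_ack=2000 B_seq=2202 B_ack=5101
After event 3: A_seq=5101 A_ack=2202 B_seq=2202 B_ack=5101

5101 2202 2202 5101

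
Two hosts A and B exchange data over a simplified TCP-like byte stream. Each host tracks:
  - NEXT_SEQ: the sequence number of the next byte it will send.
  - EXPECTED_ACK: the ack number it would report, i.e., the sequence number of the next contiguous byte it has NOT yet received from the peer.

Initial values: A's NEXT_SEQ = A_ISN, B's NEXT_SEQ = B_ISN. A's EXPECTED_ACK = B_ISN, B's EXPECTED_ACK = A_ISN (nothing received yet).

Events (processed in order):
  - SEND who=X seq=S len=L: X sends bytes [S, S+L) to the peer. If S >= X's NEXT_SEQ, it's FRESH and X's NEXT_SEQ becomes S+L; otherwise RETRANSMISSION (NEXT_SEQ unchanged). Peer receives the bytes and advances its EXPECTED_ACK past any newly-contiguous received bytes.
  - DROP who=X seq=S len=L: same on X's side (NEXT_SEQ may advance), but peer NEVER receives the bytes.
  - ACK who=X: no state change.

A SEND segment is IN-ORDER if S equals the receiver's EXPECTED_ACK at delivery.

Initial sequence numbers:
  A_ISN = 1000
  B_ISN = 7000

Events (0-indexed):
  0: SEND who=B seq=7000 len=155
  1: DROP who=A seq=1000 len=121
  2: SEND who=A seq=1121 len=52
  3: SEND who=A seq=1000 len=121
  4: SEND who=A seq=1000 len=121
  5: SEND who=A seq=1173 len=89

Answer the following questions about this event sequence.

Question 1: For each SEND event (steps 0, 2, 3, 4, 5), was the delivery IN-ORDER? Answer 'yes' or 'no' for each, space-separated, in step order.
Answer: yes no yes no yes

Derivation:
Step 0: SEND seq=7000 -> in-order
Step 2: SEND seq=1121 -> out-of-order
Step 3: SEND seq=1000 -> in-order
Step 4: SEND seq=1000 -> out-of-order
Step 5: SEND seq=1173 -> in-order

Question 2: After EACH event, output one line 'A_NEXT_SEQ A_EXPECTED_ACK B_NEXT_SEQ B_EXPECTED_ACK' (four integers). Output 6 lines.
1000 7155 7155 1000
1121 7155 7155 1000
1173 7155 7155 1000
1173 7155 7155 1173
1173 7155 7155 1173
1262 7155 7155 1262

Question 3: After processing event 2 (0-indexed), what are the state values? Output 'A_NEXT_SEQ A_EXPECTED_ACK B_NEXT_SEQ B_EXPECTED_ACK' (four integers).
After event 0: A_seq=1000 A_ack=7155 B_seq=7155 B_ack=1000
After event 1: A_seq=1121 A_ack=7155 B_seq=7155 B_ack=1000
After event 2: A_seq=1173 A_ack=7155 B_seq=7155 B_ack=1000

1173 7155 7155 1000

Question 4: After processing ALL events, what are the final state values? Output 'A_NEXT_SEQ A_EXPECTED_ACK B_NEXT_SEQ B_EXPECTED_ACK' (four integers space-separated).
Answer: 1262 7155 7155 1262

Derivation:
After event 0: A_seq=1000 A_ack=7155 B_seq=7155 B_ack=1000
After event 1: A_seq=1121 A_ack=7155 B_seq=7155 B_ack=1000
After event 2: A_seq=1173 A_ack=7155 B_seq=7155 B_ack=1000
After event 3: A_seq=1173 A_ack=7155 B_seq=7155 B_ack=1173
After event 4: A_seq=1173 A_ack=7155 B_seq=7155 B_ack=1173
After event 5: A_seq=1262 A_ack=7155 B_seq=7155 B_ack=1262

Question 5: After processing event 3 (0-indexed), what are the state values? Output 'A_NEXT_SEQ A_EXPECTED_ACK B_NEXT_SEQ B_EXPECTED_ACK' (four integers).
After event 0: A_seq=1000 A_ack=7155 B_seq=7155 B_ack=1000
After event 1: A_seq=1121 A_ack=7155 B_seq=7155 B_ack=1000
After event 2: A_seq=1173 A_ack=7155 B_seq=7155 B_ack=1000
After event 3: A_seq=1173 A_ack=7155 B_seq=7155 B_ack=1173

1173 7155 7155 1173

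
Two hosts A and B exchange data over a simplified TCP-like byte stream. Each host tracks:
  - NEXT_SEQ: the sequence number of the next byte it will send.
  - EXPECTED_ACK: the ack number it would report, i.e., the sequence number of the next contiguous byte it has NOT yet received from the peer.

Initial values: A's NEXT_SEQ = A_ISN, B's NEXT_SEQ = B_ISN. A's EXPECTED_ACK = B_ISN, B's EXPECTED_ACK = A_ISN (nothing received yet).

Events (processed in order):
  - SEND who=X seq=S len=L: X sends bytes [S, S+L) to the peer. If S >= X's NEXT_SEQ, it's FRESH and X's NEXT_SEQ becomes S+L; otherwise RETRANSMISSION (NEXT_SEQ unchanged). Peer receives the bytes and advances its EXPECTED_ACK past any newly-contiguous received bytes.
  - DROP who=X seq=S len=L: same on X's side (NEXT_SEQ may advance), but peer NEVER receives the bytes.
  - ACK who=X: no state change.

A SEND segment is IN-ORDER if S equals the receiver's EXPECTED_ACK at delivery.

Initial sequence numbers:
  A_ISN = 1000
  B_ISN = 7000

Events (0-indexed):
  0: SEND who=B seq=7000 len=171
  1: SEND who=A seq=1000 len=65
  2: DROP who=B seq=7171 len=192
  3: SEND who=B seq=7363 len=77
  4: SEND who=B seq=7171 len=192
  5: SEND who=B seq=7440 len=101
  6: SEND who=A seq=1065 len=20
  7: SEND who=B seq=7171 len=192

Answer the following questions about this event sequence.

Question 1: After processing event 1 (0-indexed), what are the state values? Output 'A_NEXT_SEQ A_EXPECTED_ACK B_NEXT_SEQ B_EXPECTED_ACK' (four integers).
After event 0: A_seq=1000 A_ack=7171 B_seq=7171 B_ack=1000
After event 1: A_seq=1065 A_ack=7171 B_seq=7171 B_ack=1065

1065 7171 7171 1065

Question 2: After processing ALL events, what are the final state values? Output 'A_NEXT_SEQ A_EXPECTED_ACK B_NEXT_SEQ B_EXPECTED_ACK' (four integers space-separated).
After event 0: A_seq=1000 A_ack=7171 B_seq=7171 B_ack=1000
After event 1: A_seq=1065 A_ack=7171 B_seq=7171 B_ack=1065
After event 2: A_seq=1065 A_ack=7171 B_seq=7363 B_ack=1065
After event 3: A_seq=1065 A_ack=7171 B_seq=7440 B_ack=1065
After event 4: A_seq=1065 A_ack=7440 B_seq=7440 B_ack=1065
After event 5: A_seq=1065 A_ack=7541 B_seq=7541 B_ack=1065
After event 6: A_seq=1085 A_ack=7541 B_seq=7541 B_ack=1085
After event 7: A_seq=1085 A_ack=7541 B_seq=7541 B_ack=1085

Answer: 1085 7541 7541 1085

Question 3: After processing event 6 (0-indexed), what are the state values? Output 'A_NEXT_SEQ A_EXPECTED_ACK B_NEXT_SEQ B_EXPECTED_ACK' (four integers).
After event 0: A_seq=1000 A_ack=7171 B_seq=7171 B_ack=1000
After event 1: A_seq=1065 A_ack=7171 B_seq=7171 B_ack=1065
After event 2: A_seq=1065 A_ack=7171 B_seq=7363 B_ack=1065
After event 3: A_seq=1065 A_ack=7171 B_seq=7440 B_ack=1065
After event 4: A_seq=1065 A_ack=7440 B_seq=7440 B_ack=1065
After event 5: A_seq=1065 A_ack=7541 B_seq=7541 B_ack=1065
After event 6: A_seq=1085 A_ack=7541 B_seq=7541 B_ack=1085

1085 7541 7541 1085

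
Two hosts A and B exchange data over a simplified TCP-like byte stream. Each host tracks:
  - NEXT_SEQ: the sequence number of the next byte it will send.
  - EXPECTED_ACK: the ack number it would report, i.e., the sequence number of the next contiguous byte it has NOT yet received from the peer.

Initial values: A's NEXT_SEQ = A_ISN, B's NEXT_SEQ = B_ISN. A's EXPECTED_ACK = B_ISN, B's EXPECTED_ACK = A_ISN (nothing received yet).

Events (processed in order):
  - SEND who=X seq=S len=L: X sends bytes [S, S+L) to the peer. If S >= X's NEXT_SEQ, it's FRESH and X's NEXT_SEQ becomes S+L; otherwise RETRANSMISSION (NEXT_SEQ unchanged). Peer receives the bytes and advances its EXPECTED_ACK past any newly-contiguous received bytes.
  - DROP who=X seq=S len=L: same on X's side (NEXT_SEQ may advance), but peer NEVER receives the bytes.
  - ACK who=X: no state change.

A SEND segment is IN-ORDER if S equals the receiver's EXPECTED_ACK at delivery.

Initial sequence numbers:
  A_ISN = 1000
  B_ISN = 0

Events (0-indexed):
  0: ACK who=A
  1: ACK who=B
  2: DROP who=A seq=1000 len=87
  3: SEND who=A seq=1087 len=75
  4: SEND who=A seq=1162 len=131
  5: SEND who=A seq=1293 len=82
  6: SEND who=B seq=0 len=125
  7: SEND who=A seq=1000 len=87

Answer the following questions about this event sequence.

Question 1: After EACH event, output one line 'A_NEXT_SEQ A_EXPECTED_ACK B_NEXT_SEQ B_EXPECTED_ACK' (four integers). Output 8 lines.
1000 0 0 1000
1000 0 0 1000
1087 0 0 1000
1162 0 0 1000
1293 0 0 1000
1375 0 0 1000
1375 125 125 1000
1375 125 125 1375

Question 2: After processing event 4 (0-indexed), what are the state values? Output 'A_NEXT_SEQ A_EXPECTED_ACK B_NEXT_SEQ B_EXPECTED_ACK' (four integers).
After event 0: A_seq=1000 A_ack=0 B_seq=0 B_ack=1000
After event 1: A_seq=1000 A_ack=0 B_seq=0 B_ack=1000
After event 2: A_seq=1087 A_ack=0 B_seq=0 B_ack=1000
After event 3: A_seq=1162 A_ack=0 B_seq=0 B_ack=1000
After event 4: A_seq=1293 A_ack=0 B_seq=0 B_ack=1000

1293 0 0 1000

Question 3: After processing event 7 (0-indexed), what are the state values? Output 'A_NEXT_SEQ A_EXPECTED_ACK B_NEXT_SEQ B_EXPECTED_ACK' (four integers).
After event 0: A_seq=1000 A_ack=0 B_seq=0 B_ack=1000
After event 1: A_seq=1000 A_ack=0 B_seq=0 B_ack=1000
After event 2: A_seq=1087 A_ack=0 B_seq=0 B_ack=1000
After event 3: A_seq=1162 A_ack=0 B_seq=0 B_ack=1000
After event 4: A_seq=1293 A_ack=0 B_seq=0 B_ack=1000
After event 5: A_seq=1375 A_ack=0 B_seq=0 B_ack=1000
After event 6: A_seq=1375 A_ack=125 B_seq=125 B_ack=1000
After event 7: A_seq=1375 A_ack=125 B_seq=125 B_ack=1375

1375 125 125 1375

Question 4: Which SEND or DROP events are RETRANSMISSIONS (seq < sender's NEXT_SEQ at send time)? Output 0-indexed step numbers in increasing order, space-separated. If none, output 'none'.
Step 2: DROP seq=1000 -> fresh
Step 3: SEND seq=1087 -> fresh
Step 4: SEND seq=1162 -> fresh
Step 5: SEND seq=1293 -> fresh
Step 6: SEND seq=0 -> fresh
Step 7: SEND seq=1000 -> retransmit

Answer: 7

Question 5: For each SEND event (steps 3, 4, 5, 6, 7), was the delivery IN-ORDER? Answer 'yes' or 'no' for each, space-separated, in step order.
Answer: no no no yes yes

Derivation:
Step 3: SEND seq=1087 -> out-of-order
Step 4: SEND seq=1162 -> out-of-order
Step 5: SEND seq=1293 -> out-of-order
Step 6: SEND seq=0 -> in-order
Step 7: SEND seq=1000 -> in-order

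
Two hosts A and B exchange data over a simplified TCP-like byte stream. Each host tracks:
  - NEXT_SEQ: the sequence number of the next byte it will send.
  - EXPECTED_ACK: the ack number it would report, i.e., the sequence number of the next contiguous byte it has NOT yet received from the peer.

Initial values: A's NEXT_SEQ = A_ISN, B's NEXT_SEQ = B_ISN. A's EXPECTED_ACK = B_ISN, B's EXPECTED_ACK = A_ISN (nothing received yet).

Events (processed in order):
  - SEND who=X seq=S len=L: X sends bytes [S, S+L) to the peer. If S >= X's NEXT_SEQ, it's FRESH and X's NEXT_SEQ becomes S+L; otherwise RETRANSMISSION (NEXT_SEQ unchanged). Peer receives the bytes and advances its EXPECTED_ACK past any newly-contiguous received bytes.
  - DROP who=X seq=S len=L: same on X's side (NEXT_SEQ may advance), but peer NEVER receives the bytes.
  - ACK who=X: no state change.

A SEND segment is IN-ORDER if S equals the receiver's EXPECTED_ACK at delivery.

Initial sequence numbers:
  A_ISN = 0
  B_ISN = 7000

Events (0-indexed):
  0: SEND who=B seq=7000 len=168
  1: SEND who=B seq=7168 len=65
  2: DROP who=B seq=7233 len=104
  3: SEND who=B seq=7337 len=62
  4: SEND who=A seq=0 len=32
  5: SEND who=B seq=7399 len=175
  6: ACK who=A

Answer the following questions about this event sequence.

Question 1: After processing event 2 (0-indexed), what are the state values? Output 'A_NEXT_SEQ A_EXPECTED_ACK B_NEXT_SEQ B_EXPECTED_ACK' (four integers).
After event 0: A_seq=0 A_ack=7168 B_seq=7168 B_ack=0
After event 1: A_seq=0 A_ack=7233 B_seq=7233 B_ack=0
After event 2: A_seq=0 A_ack=7233 B_seq=7337 B_ack=0

0 7233 7337 0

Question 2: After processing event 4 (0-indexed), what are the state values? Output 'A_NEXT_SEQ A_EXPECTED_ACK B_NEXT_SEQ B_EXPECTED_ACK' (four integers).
After event 0: A_seq=0 A_ack=7168 B_seq=7168 B_ack=0
After event 1: A_seq=0 A_ack=7233 B_seq=7233 B_ack=0
After event 2: A_seq=0 A_ack=7233 B_seq=7337 B_ack=0
After event 3: A_seq=0 A_ack=7233 B_seq=7399 B_ack=0
After event 4: A_seq=32 A_ack=7233 B_seq=7399 B_ack=32

32 7233 7399 32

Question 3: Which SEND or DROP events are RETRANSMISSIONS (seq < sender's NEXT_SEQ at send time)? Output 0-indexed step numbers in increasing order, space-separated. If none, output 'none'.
Answer: none

Derivation:
Step 0: SEND seq=7000 -> fresh
Step 1: SEND seq=7168 -> fresh
Step 2: DROP seq=7233 -> fresh
Step 3: SEND seq=7337 -> fresh
Step 4: SEND seq=0 -> fresh
Step 5: SEND seq=7399 -> fresh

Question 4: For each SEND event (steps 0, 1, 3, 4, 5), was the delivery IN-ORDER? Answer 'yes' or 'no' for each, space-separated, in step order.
Answer: yes yes no yes no

Derivation:
Step 0: SEND seq=7000 -> in-order
Step 1: SEND seq=7168 -> in-order
Step 3: SEND seq=7337 -> out-of-order
Step 4: SEND seq=0 -> in-order
Step 5: SEND seq=7399 -> out-of-order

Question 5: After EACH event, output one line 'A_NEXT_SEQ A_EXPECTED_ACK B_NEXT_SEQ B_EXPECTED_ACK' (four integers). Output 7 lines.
0 7168 7168 0
0 7233 7233 0
0 7233 7337 0
0 7233 7399 0
32 7233 7399 32
32 7233 7574 32
32 7233 7574 32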